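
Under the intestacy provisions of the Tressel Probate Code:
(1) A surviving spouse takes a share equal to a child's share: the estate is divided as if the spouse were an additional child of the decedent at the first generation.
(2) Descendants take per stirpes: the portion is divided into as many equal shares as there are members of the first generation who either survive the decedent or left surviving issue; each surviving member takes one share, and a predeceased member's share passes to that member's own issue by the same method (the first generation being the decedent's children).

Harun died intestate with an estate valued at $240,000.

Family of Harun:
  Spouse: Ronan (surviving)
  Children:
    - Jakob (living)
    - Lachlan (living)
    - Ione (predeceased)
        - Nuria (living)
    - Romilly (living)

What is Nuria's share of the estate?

Nuria receives $48,000.

The spouse counts as an additional share at the children's level, so there are 5 primary shares of $48,000. Ronan takes one such share ($48,000).
The children's combined portion ($192,000) is divided into 4 shares of $48,000: Jakob, Lachlan, and Romilly each take $48,000; Ione's $48,000 share passes to Ione's issue.
Ione's share ($48,000) passes entirely to Nuria.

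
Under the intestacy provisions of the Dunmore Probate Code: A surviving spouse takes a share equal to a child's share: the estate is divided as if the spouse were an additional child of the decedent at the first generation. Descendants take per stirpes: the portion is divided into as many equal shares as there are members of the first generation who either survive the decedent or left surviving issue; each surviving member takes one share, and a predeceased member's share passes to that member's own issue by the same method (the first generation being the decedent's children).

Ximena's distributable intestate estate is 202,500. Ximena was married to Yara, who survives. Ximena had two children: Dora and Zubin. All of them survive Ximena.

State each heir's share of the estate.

The spouse counts as an additional share at the children's level, so there are 3 primary shares of 67,500. Yara takes one such share (67,500).
The children's combined portion (135,000) is divided into 2 shares of 67,500: Dora and Zubin each take 67,500.

Yara: 67,500; Dora: 67,500; Zubin: 67,500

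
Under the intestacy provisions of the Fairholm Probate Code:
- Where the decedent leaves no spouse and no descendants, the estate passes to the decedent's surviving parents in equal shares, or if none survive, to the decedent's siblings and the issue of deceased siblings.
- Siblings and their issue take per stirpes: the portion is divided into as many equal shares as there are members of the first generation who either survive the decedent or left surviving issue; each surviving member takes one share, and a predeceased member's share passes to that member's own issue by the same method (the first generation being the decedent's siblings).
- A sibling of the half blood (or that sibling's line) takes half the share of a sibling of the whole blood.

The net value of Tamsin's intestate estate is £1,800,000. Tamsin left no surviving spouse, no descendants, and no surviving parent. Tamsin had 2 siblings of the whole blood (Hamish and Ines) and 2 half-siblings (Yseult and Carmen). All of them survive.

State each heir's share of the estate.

Hamish: £600,000; Ines: £600,000; Yseult: £300,000; Carmen: £300,000

The entire £1,800,000 passes to the siblings and their issue.
Counting each half-blood sibling's line as half a unit, there are 3 units in £1,800,000, so one unit is £600,000. Whole-blood lines (Hamish and Ines) take £600,000 each; half-blood lines (Yseult and Carmen) take £300,000 each.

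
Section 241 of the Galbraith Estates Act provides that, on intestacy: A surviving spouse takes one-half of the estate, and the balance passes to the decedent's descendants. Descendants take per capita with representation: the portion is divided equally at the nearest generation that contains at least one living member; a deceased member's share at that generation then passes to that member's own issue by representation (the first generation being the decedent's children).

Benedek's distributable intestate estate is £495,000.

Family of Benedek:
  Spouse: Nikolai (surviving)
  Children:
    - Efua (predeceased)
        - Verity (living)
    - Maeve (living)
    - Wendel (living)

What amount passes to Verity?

Nikolai takes one-half of £495,000 = £247,500. The remaining £247,500 passes to the descendants.
The descendants' portion (£247,500) is divided into 3 shares of £82,500: Maeve and Wendel each take £82,500; Efua's £82,500 share passes to Efua's issue.
Efua's share (£82,500) passes entirely to Verity.

Verity receives £82,500.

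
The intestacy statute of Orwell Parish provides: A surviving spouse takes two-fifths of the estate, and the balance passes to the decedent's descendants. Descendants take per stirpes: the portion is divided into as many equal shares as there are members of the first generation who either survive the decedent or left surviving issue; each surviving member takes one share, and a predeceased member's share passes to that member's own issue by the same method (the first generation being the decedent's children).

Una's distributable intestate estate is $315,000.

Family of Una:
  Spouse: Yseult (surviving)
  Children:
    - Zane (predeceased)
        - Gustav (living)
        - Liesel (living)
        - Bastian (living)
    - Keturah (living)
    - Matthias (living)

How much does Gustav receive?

Gustav receives $21,000.

Yseult takes two-fifths of $315,000 = $126,000. The remaining $189,000 passes to the descendants.
The descendants' portion ($189,000) is divided into 3 shares of $63,000: Keturah and Matthias each take $63,000; Zane's $63,000 share passes to Zane's issue.
Zane's share ($63,000) is divided into 3 shares of $21,000: Gustav, Liesel, and Bastian each take $21,000.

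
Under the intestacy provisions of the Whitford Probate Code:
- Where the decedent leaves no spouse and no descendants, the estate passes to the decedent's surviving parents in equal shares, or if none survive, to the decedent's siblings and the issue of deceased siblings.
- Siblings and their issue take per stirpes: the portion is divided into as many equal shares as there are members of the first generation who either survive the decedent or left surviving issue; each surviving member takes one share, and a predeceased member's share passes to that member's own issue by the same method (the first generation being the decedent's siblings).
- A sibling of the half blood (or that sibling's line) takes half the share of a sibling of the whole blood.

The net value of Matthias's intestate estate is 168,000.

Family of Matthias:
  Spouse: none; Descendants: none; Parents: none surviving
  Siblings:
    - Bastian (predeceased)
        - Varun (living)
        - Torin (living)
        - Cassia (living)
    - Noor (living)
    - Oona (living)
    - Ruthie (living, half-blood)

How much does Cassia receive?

Cassia receives 16,000.

The entire 168,000 passes to the siblings and their issue.
Counting each half-blood sibling's line as half a unit, there are 7/2 units in 168,000, so one unit is 48,000. Whole-blood lines (Bastian, Noor, and Oona) take 48,000 each; half-blood lines (Ruthie) take 24,000 each.
Bastian's share (48,000) is divided into 3 shares of 16,000: Varun, Torin, and Cassia each take 16,000.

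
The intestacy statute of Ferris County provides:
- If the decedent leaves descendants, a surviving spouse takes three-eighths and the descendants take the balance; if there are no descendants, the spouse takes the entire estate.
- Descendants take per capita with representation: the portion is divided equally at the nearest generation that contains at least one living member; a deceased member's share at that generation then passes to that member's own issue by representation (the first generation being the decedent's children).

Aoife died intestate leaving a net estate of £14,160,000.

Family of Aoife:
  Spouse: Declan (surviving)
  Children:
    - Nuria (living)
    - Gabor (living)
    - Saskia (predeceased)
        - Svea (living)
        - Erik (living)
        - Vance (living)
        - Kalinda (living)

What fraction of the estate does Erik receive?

Declan takes three-eighths of £14,160,000 = £5,310,000. The remaining £8,850,000 passes to the descendants.
The descendants' portion (£8,850,000) is divided into 3 shares of £2,950,000: Nuria and Gabor each take £2,950,000; Saskia's £2,950,000 share passes to Saskia's issue.
Saskia's share (£2,950,000) is divided into 4 shares of £737,500: Svea, Erik, Vance, and Kalinda each take £737,500.

Erik receives 5/96 of the estate.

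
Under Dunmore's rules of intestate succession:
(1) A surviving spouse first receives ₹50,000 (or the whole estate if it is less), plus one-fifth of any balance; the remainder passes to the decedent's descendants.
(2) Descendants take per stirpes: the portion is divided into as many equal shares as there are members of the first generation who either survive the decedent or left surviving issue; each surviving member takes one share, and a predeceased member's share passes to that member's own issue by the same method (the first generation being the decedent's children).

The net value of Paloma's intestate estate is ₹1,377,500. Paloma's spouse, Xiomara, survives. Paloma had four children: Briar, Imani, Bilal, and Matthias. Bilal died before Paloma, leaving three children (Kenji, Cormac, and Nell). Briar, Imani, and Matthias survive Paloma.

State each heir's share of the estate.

Xiomara: ₹315,500; Briar: ₹265,500; Imani: ₹265,500; Kenji: ₹88,500; Cormac: ₹88,500; Nell: ₹88,500; Matthias: ₹265,500

Xiomara first takes ₹50,000, leaving a balance of ₹1,327,500. Xiomara then takes one-fifth of the balance (₹265,500), for a total of ₹315,500. The remaining ₹1,062,000 passes to the descendants.
The descendants' portion (₹1,062,000) is divided into 4 shares of ₹265,500: Briar, Imani, and Matthias each take ₹265,500; Bilal's ₹265,500 share passes to Bilal's issue.
Bilal's share (₹265,500) is divided into 3 shares of ₹88,500: Kenji, Cormac, and Nell each take ₹88,500.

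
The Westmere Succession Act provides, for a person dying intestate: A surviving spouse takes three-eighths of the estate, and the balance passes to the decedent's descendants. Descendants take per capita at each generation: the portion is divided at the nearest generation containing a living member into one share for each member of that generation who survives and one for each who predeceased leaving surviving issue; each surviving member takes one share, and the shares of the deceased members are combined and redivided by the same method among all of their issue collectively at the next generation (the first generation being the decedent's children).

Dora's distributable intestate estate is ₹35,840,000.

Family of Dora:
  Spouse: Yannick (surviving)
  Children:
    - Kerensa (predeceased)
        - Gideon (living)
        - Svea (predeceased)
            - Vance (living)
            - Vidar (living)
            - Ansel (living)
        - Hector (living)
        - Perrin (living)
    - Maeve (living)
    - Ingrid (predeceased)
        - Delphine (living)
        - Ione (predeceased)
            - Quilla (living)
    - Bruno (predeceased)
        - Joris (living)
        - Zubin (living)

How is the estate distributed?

Yannick: ₹13,440,000; Gideon: ₹2,100,000; Vance: ₹1,050,000; Vidar: ₹1,050,000; Ansel: ₹1,050,000; Hector: ₹2,100,000; Perrin: ₹2,100,000; Maeve: ₹5,600,000; Delphine: ₹2,100,000; Quilla: ₹1,050,000; Joris: ₹2,100,000; Zubin: ₹2,100,000

Yannick takes three-eighths of ₹35,840,000 = ₹13,440,000. The remaining ₹22,400,000 passes to the descendants.
The descendants' portion (₹22,400,000) is divided at the children's generation into 4 shares of ₹5,600,000. Maeve takes ₹5,600,000. The 3 shares of the deceased (Kerensa, Ingrid, and Bruno) are combined into a pool of ₹16,800,000.
That pool (₹16,800,000) is divided at the grandchildren's generation into 8 shares of ₹2,100,000. Gideon, Hector, Perrin, Delphine, Joris, and Zubin each take ₹2,100,000. The 2 shares of the deceased (Svea and Ione) are combined into a pool of ₹4,200,000.
That pool (₹4,200,000) is divided at the great-grandchildren's generation equally among Vance, Vidar, Ansel, and Quilla: ₹1,050,000 each.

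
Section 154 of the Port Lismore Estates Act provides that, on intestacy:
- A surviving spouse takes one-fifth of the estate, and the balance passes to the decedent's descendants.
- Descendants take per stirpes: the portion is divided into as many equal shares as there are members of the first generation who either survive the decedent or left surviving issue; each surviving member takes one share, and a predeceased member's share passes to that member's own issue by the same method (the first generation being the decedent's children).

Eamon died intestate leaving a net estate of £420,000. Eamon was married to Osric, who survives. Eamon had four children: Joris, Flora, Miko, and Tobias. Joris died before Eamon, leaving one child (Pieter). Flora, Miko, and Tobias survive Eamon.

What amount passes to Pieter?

Pieter receives £84,000.

Osric takes one-fifth of £420,000 = £84,000. The remaining £336,000 passes to the descendants.
The descendants' portion (£336,000) is divided into 4 shares of £84,000: Flora, Miko, and Tobias each take £84,000; Joris's £84,000 share passes to Joris's issue.
Joris's share (£84,000) passes entirely to Pieter.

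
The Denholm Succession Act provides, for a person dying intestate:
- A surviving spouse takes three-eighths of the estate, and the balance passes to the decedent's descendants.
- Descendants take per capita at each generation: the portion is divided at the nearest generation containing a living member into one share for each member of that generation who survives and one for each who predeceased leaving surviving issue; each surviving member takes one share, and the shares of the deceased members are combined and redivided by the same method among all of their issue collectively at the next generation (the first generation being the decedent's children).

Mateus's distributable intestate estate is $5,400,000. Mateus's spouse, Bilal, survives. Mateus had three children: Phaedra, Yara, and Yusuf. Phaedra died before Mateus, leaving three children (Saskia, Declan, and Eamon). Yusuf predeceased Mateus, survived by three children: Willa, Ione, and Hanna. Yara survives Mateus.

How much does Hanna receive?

Bilal takes three-eighths of $5,400,000 = $2,025,000. The remaining $3,375,000 passes to the descendants.
The descendants' portion ($3,375,000) is divided at the children's generation into 3 shares of $1,125,000. Yara takes $1,125,000. The 2 shares of the deceased (Phaedra and Yusuf) are combined into a pool of $2,250,000.
That pool ($2,250,000) is divided at the grandchildren's generation equally among Saskia, Declan, Eamon, Willa, Ione, and Hanna: $375,000 each.

Hanna receives $375,000.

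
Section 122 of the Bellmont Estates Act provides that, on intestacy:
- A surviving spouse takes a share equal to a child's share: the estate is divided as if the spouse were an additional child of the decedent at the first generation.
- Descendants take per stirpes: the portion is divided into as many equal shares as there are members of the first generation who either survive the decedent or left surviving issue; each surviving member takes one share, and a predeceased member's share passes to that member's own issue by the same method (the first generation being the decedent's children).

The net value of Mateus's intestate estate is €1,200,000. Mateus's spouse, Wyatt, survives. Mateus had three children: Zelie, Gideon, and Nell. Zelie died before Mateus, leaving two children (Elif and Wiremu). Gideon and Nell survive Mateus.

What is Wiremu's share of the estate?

Wiremu receives €150,000.

The spouse counts as an additional share at the children's level, so there are 4 primary shares of €300,000. Wyatt takes one such share (€300,000).
The children's combined portion (€900,000) is divided into 3 shares of €300,000: Gideon and Nell each take €300,000; Zelie's €300,000 share passes to Zelie's issue.
Zelie's share (€300,000) is divided into 2 shares of €150,000: Elif and Wiremu each take €150,000.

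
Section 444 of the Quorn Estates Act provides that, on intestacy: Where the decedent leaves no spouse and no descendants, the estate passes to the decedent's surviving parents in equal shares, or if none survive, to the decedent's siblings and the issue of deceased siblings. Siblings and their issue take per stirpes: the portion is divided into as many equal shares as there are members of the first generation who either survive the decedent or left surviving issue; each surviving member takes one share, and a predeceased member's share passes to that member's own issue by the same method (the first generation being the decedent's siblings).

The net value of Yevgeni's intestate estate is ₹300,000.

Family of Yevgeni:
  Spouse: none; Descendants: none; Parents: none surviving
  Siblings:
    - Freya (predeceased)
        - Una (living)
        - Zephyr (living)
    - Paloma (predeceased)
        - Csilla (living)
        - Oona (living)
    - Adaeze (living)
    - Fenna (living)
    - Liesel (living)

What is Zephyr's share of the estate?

The entire ₹300,000 passes to the siblings and their issue.
That amount (₹300,000) is divided into 5 shares of ₹60,000: Adaeze, Fenna, and Liesel each take ₹60,000; Freya's ₹60,000 share passes to Freya's issue; Paloma's ₹60,000 share passes to Paloma's issue.
Freya's share (₹60,000) is divided into 2 shares of ₹30,000: Una and Zephyr each take ₹30,000.
Paloma's share (₹60,000) is divided into 2 shares of ₹30,000: Csilla and Oona each take ₹30,000.

Zephyr receives ₹30,000.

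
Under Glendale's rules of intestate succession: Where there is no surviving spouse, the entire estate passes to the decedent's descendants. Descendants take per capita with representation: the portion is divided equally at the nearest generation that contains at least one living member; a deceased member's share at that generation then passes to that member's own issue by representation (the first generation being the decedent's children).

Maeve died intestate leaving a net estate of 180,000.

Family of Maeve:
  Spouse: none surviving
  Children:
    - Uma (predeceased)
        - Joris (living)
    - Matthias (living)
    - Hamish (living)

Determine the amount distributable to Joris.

The entire 180,000 passes to the descendants.
That amount (180,000) is divided into 3 shares of 60,000: Matthias and Hamish each take 60,000; Uma's 60,000 share passes to Uma's issue.
Uma's share (60,000) passes entirely to Joris.

Joris receives 60,000.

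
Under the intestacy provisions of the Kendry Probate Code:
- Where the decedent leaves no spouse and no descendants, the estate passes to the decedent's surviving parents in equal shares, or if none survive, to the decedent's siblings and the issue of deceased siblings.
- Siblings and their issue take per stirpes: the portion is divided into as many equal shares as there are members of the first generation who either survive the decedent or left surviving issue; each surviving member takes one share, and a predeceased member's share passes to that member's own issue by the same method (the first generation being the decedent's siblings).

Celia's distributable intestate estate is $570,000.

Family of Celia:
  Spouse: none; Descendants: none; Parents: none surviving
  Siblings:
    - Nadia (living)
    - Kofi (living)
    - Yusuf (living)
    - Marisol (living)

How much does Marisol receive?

The entire $570,000 passes to the siblings and their issue.
That amount ($570,000) is divided into 4 shares of $142,500: Nadia, Kofi, Yusuf, and Marisol each take $142,500.

Marisol receives $142,500.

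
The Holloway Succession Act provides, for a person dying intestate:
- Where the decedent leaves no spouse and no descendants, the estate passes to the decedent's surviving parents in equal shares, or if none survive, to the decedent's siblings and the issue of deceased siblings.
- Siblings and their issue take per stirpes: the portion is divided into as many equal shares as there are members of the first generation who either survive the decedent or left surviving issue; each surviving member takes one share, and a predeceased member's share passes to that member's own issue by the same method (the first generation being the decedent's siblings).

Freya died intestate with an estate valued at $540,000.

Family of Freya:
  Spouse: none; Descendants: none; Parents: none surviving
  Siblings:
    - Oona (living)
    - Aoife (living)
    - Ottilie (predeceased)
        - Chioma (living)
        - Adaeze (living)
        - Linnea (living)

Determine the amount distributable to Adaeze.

Adaeze receives $60,000.

The entire $540,000 passes to the siblings and their issue.
That amount ($540,000) is divided into 3 shares of $180,000: Oona and Aoife each take $180,000; Ottilie's $180,000 share passes to Ottilie's issue.
Ottilie's share ($180,000) is divided into 3 shares of $60,000: Chioma, Adaeze, and Linnea each take $60,000.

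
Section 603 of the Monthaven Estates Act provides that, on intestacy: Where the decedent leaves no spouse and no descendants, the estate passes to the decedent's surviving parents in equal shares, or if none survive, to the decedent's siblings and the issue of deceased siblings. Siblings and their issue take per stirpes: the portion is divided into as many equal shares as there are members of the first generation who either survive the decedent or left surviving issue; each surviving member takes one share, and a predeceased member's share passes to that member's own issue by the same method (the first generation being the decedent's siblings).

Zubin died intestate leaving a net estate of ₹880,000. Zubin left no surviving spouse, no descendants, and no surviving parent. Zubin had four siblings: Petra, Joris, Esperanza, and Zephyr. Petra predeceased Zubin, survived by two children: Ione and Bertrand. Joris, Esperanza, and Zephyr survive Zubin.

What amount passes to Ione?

The entire ₹880,000 passes to the siblings and their issue.
That amount (₹880,000) is divided into 4 shares of ₹220,000: Joris, Esperanza, and Zephyr each take ₹220,000; Petra's ₹220,000 share passes to Petra's issue.
Petra's share (₹220,000) is divided into 2 shares of ₹110,000: Ione and Bertrand each take ₹110,000.

Ione receives ₹110,000.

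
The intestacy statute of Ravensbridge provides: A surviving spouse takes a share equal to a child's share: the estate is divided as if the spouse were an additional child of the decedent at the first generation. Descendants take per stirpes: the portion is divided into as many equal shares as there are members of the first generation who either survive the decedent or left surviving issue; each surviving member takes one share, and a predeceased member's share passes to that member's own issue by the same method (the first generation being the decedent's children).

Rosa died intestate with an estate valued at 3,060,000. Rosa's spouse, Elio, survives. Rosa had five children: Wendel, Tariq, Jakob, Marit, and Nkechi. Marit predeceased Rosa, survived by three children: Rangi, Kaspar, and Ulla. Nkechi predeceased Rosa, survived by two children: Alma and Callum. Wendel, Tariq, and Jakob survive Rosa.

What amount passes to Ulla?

The spouse counts as an additional share at the children's level, so there are 6 primary shares of 510,000. Elio takes one such share (510,000).
The children's combined portion (2,550,000) is divided into 5 shares of 510,000: Wendel, Tariq, and Jakob each take 510,000; Marit's 510,000 share passes to Marit's issue; Nkechi's 510,000 share passes to Nkechi's issue.
Marit's share (510,000) is divided into 3 shares of 170,000: Rangi, Kaspar, and Ulla each take 170,000.
Nkechi's share (510,000) is divided into 2 shares of 255,000: Alma and Callum each take 255,000.

Ulla receives 170,000.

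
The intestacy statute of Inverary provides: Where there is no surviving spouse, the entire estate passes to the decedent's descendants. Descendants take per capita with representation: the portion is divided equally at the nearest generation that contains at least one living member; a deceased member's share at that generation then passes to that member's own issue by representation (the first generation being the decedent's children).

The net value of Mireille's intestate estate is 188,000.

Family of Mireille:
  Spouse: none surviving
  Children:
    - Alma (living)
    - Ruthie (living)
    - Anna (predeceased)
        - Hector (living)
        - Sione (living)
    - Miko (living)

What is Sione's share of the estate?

Sione receives 23,500.

The entire 188,000 passes to the descendants.
That amount (188,000) is divided into 4 shares of 47,000: Alma, Ruthie, and Miko each take 47,000; Anna's 47,000 share passes to Anna's issue.
Anna's share (47,000) is divided into 2 shares of 23,500: Hector and Sione each take 23,500.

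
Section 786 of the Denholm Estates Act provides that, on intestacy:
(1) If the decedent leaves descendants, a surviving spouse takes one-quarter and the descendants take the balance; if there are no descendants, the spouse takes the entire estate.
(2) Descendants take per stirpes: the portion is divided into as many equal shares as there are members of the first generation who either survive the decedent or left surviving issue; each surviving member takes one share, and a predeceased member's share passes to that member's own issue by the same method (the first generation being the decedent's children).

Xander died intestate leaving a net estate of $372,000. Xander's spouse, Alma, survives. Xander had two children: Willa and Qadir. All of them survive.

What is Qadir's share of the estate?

Qadir receives $139,500.

Alma takes one-quarter of $372,000 = $93,000. The remaining $279,000 passes to the descendants.
The descendants' portion ($279,000) is divided into 2 shares of $139,500: Willa and Qadir each take $139,500.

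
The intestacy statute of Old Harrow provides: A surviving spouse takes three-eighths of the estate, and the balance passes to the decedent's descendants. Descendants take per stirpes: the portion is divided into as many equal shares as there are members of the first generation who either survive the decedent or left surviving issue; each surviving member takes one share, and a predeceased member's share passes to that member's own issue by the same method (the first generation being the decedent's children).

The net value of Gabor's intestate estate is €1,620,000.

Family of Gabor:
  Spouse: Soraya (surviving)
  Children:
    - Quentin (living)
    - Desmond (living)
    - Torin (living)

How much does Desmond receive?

Desmond receives €337,500.

Soraya takes three-eighths of €1,620,000 = €607,500. The remaining €1,012,500 passes to the descendants.
The descendants' portion (€1,012,500) is divided into 3 shares of €337,500: Quentin, Desmond, and Torin each take €337,500.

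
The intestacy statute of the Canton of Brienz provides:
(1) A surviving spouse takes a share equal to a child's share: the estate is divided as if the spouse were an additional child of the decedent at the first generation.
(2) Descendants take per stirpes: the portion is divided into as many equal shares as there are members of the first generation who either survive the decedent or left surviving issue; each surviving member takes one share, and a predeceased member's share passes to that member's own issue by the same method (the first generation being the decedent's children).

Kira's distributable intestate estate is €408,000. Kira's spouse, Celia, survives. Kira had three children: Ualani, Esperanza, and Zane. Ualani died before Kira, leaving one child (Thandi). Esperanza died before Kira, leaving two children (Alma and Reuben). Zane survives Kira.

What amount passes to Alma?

Alma receives €51,000.

The spouse counts as an additional share at the children's level, so there are 4 primary shares of €102,000. Celia takes one such share (€102,000).
The children's combined portion (€306,000) is divided into 3 shares of €102,000: Zane takes €102,000; Ualani's €102,000 share passes to Ualani's issue; Esperanza's €102,000 share passes to Esperanza's issue.
Ualani's share (€102,000) passes entirely to Thandi.
Esperanza's share (€102,000) is divided into 2 shares of €51,000: Alma and Reuben each take €51,000.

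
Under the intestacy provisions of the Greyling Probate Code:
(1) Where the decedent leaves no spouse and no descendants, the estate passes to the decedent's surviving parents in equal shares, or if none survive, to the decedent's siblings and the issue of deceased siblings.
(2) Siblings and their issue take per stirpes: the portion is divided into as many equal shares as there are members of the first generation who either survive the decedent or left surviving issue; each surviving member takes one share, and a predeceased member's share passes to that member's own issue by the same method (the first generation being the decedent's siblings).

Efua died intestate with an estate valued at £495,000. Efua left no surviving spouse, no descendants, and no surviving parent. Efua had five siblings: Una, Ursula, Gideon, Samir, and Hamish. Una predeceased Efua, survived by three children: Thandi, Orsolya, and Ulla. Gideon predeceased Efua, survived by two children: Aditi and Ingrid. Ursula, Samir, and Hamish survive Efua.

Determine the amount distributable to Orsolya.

The entire £495,000 passes to the siblings and their issue.
That amount (£495,000) is divided into 5 shares of £99,000: Ursula, Samir, and Hamish each take £99,000; Una's £99,000 share passes to Una's issue; Gideon's £99,000 share passes to Gideon's issue.
Una's share (£99,000) is divided into 3 shares of £33,000: Thandi, Orsolya, and Ulla each take £33,000.
Gideon's share (£99,000) is divided into 2 shares of £49,500: Aditi and Ingrid each take £49,500.

Orsolya receives £33,000.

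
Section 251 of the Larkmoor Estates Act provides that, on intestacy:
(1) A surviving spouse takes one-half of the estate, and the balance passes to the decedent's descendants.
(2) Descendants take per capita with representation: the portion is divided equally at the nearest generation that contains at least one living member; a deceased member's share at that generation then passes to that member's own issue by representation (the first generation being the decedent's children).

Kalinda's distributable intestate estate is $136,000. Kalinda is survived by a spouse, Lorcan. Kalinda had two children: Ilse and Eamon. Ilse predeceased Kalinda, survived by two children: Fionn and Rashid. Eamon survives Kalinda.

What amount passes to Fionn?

Fionn receives $17,000.

Lorcan takes one-half of $136,000 = $68,000. The remaining $68,000 passes to the descendants.
The descendants' portion ($68,000) is divided into 2 shares of $34,000: Eamon takes $34,000; Ilse's $34,000 share passes to Ilse's issue.
Ilse's share ($34,000) is divided into 2 shares of $17,000: Fionn and Rashid each take $17,000.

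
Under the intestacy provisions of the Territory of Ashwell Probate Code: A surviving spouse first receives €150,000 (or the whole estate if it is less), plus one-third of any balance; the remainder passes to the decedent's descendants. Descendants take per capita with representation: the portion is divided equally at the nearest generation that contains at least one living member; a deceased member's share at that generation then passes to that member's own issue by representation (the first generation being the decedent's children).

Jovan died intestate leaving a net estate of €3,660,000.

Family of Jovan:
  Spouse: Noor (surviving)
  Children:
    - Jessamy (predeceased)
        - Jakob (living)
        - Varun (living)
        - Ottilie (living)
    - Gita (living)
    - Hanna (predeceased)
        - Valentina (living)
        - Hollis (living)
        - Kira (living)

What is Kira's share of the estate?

Noor first takes €150,000, leaving a balance of €3,510,000. Noor then takes one-third of the balance (€1,170,000), for a total of €1,320,000. The remaining €2,340,000 passes to the descendants.
The descendants' portion (€2,340,000) is divided into 3 shares of €780,000: Gita takes €780,000; Jessamy's €780,000 share passes to Jessamy's issue; Hanna's €780,000 share passes to Hanna's issue.
Jessamy's share (€780,000) is divided into 3 shares of €260,000: Jakob, Varun, and Ottilie each take €260,000.
Hanna's share (€780,000) is divided into 3 shares of €260,000: Valentina, Hollis, and Kira each take €260,000.

Kira receives €260,000.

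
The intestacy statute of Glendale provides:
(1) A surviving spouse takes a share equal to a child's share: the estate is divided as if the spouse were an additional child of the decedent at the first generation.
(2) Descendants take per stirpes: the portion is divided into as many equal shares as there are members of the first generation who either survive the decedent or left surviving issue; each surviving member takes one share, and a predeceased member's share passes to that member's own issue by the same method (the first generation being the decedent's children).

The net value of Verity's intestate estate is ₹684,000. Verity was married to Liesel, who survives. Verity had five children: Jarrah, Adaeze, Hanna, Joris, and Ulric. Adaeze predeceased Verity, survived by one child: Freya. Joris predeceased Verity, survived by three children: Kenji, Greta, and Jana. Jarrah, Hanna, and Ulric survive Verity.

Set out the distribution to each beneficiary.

Liesel: ₹114,000; Jarrah: ₹114,000; Freya: ₹114,000; Hanna: ₹114,000; Kenji: ₹38,000; Greta: ₹38,000; Jana: ₹38,000; Ulric: ₹114,000

The spouse counts as an additional share at the children's level, so there are 6 primary shares of ₹114,000. Liesel takes one such share (₹114,000).
The children's combined portion (₹570,000) is divided into 5 shares of ₹114,000: Jarrah, Hanna, and Ulric each take ₹114,000; Adaeze's ₹114,000 share passes to Adaeze's issue; Joris's ₹114,000 share passes to Joris's issue.
Adaeze's share (₹114,000) passes entirely to Freya.
Joris's share (₹114,000) is divided into 3 shares of ₹38,000: Kenji, Greta, and Jana each take ₹38,000.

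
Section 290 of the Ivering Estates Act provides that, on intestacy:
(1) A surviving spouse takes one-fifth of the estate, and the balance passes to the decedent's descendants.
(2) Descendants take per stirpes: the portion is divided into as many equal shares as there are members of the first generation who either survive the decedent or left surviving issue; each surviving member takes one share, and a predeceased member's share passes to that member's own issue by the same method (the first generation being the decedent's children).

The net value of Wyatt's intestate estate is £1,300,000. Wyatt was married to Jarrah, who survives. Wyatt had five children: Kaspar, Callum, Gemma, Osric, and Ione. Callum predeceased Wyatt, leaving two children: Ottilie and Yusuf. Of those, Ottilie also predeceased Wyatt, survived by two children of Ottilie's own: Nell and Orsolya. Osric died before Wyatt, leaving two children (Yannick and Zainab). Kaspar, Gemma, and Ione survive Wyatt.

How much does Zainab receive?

Jarrah takes one-fifth of £1,300,000 = £260,000. The remaining £1,040,000 passes to the descendants.
The descendants' portion (£1,040,000) is divided into 5 shares of £208,000: Kaspar, Gemma, and Ione each take £208,000; Callum's £208,000 share passes to Callum's issue; Osric's £208,000 share passes to Osric's issue.
Callum's share (£208,000) is divided into 2 shares of £104,000: Yusuf takes £104,000; Ottilie's £104,000 share passes to Ottilie's issue.
Ottilie's share (£104,000) is divided into 2 shares of £52,000: Nell and Orsolya each take £52,000.
Osric's share (£208,000) is divided into 2 shares of £104,000: Yannick and Zainab each take £104,000.

Zainab receives £104,000.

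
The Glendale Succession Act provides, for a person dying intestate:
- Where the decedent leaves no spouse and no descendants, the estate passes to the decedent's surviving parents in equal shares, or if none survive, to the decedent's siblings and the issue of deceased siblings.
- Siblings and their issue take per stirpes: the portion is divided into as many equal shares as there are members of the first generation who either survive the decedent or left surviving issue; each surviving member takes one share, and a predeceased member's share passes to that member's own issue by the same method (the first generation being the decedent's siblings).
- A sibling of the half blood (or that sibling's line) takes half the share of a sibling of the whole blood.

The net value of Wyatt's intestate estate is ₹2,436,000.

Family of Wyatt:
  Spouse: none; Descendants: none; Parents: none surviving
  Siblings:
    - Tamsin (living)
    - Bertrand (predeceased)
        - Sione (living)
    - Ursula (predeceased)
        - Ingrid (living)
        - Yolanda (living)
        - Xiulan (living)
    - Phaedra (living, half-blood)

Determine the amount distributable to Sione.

Sione receives ₹696,000.

The entire ₹2,436,000 passes to the siblings and their issue.
Counting each half-blood sibling's line as half a unit, there are 7/2 units in ₹2,436,000, so one unit is ₹696,000. Whole-blood lines (Tamsin, Bertrand, and Ursula) take ₹696,000 each; half-blood lines (Phaedra) take ₹348,000 each.
Bertrand's share (₹696,000) passes entirely to Sione.
Ursula's share (₹696,000) is divided into 3 shares of ₹232,000: Ingrid, Yolanda, and Xiulan each take ₹232,000.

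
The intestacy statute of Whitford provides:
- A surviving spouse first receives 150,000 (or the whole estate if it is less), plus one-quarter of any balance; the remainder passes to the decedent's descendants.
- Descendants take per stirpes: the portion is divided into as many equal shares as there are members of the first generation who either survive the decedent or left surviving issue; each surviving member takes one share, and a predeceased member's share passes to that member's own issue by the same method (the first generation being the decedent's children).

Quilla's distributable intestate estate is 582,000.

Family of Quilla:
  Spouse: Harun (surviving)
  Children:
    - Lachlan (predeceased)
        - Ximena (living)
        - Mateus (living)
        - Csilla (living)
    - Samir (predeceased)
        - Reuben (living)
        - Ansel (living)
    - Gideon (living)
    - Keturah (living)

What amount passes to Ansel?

Harun first takes 150,000, leaving a balance of 432,000. Harun then takes one-quarter of the balance (108,000), for a total of 258,000. The remaining 324,000 passes to the descendants.
The descendants' portion (324,000) is divided into 4 shares of 81,000: Gideon and Keturah each take 81,000; Lachlan's 81,000 share passes to Lachlan's issue; Samir's 81,000 share passes to Samir's issue.
Lachlan's share (81,000) is divided into 3 shares of 27,000: Ximena, Mateus, and Csilla each take 27,000.
Samir's share (81,000) is divided into 2 shares of 40,500: Reuben and Ansel each take 40,500.

Ansel receives 40,500.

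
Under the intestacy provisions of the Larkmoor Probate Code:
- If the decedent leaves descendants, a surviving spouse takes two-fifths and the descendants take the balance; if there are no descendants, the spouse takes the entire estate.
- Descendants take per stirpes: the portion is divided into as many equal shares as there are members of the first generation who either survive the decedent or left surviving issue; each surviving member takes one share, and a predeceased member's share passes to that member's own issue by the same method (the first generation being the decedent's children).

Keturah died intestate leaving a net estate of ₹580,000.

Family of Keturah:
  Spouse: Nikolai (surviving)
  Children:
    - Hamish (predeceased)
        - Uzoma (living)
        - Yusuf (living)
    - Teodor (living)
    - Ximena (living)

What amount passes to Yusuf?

Nikolai takes two-fifths of ₹580,000 = ₹232,000. The remaining ₹348,000 passes to the descendants.
The descendants' portion (₹348,000) is divided into 3 shares of ₹116,000: Teodor and Ximena each take ₹116,000; Hamish's ₹116,000 share passes to Hamish's issue.
Hamish's share (₹116,000) is divided into 2 shares of ₹58,000: Uzoma and Yusuf each take ₹58,000.

Yusuf receives ₹58,000.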